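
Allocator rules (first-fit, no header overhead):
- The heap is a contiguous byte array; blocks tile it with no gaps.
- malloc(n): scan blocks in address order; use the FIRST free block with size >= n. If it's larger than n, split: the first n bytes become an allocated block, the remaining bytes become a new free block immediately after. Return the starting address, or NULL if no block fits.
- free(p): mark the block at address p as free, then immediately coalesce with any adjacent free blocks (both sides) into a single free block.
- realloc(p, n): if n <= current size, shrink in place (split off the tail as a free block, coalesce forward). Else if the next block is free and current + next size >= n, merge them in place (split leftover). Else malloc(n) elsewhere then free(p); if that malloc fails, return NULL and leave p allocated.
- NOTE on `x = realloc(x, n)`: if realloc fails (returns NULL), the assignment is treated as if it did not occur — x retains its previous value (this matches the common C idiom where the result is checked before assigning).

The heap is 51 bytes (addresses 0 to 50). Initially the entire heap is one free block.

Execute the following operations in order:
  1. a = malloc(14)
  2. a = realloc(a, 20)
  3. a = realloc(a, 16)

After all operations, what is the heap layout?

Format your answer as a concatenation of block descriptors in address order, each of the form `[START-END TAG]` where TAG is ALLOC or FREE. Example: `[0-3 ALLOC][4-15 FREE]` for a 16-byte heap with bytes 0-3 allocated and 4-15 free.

Answer: [0-15 ALLOC][16-50 FREE]

Derivation:
Op 1: a = malloc(14) -> a = 0; heap: [0-13 ALLOC][14-50 FREE]
Op 2: a = realloc(a, 20) -> a = 0; heap: [0-19 ALLOC][20-50 FREE]
Op 3: a = realloc(a, 16) -> a = 0; heap: [0-15 ALLOC][16-50 FREE]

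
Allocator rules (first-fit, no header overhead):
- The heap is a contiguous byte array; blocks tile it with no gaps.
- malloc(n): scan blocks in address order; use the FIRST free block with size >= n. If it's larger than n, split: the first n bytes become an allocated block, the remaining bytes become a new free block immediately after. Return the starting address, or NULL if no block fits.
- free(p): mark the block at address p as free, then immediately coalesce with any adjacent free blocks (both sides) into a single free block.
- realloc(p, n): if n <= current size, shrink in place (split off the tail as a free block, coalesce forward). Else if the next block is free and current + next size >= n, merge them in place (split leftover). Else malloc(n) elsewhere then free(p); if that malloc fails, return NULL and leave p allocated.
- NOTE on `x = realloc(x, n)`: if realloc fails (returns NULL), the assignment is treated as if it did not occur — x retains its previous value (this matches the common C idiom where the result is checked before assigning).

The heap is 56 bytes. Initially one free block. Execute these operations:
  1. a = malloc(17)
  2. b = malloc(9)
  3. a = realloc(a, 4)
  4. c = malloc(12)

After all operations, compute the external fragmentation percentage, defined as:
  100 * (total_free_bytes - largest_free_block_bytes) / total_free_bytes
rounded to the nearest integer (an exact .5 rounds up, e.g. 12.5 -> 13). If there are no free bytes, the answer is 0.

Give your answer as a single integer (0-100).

Op 1: a = malloc(17) -> a = 0; heap: [0-16 ALLOC][17-55 FREE]
Op 2: b = malloc(9) -> b = 17; heap: [0-16 ALLOC][17-25 ALLOC][26-55 FREE]
Op 3: a = realloc(a, 4) -> a = 0; heap: [0-3 ALLOC][4-16 FREE][17-25 ALLOC][26-55 FREE]
Op 4: c = malloc(12) -> c = 4; heap: [0-3 ALLOC][4-15 ALLOC][16-16 FREE][17-25 ALLOC][26-55 FREE]
Free blocks: [1 30] total_free=31 largest=30 -> 100*(31-30)/31 = 100/31 ≈ 3.226 -> rounds to 3

Answer: 3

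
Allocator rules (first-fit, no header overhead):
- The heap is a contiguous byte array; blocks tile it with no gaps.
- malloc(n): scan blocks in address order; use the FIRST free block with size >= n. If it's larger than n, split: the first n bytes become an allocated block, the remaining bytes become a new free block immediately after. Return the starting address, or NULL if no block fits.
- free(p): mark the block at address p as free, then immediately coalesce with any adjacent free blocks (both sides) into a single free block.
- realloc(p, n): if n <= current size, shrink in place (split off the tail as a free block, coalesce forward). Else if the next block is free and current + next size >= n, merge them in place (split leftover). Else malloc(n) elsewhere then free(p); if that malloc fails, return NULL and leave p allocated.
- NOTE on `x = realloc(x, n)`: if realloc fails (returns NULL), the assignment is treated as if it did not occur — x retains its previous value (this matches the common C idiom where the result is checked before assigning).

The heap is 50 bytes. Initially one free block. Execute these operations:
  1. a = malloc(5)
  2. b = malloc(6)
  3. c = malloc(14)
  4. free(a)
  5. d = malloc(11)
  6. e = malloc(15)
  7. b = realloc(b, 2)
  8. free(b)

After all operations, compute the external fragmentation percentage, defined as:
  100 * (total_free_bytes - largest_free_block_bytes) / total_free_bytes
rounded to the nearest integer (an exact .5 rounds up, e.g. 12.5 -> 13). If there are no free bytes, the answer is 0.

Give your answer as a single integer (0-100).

Op 1: a = malloc(5) -> a = 0; heap: [0-4 ALLOC][5-49 FREE]
Op 2: b = malloc(6) -> b = 5; heap: [0-4 ALLOC][5-10 ALLOC][11-49 FREE]
Op 3: c = malloc(14) -> c = 11; heap: [0-4 ALLOC][5-10 ALLOC][11-24 ALLOC][25-49 FREE]
Op 4: free(a) -> (freed a); heap: [0-4 FREE][5-10 ALLOC][11-24 ALLOC][25-49 FREE]
Op 5: d = malloc(11) -> d = 25; heap: [0-4 FREE][5-10 ALLOC][11-24 ALLOC][25-35 ALLOC][36-49 FREE]
Op 6: e = malloc(15) -> e = NULL; heap: [0-4 FREE][5-10 ALLOC][11-24 ALLOC][25-35 ALLOC][36-49 FREE]
Op 7: b = realloc(b, 2) -> b = 5; heap: [0-4 FREE][5-6 ALLOC][7-10 FREE][11-24 ALLOC][25-35 ALLOC][36-49 FREE]
Op 8: free(b) -> (freed b); heap: [0-10 FREE][11-24 ALLOC][25-35 ALLOC][36-49 FREE]
Free blocks: [11 14] total_free=25 largest=14 -> 100*(25-14)/25 = 1100/25 = 44

Answer: 44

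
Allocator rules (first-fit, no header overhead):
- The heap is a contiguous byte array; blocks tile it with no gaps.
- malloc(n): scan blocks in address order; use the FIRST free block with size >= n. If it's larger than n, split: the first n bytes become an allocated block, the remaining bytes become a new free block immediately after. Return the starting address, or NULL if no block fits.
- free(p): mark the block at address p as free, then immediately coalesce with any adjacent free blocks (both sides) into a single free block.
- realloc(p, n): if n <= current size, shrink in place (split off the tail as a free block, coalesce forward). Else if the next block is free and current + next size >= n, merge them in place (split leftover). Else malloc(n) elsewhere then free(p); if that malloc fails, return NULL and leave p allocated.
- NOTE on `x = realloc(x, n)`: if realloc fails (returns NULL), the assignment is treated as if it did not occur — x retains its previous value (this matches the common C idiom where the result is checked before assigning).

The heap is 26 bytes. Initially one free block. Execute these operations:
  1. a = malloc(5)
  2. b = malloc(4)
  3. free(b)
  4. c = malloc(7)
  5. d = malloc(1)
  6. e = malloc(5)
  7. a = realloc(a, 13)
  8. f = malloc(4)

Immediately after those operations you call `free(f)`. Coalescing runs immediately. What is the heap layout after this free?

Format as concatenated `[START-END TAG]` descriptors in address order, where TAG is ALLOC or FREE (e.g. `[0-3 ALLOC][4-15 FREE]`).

Answer: [0-4 ALLOC][5-11 ALLOC][12-12 ALLOC][13-17 ALLOC][18-25 FREE]

Derivation:
Op 1: a = malloc(5) -> a = 0; heap: [0-4 ALLOC][5-25 FREE]
Op 2: b = malloc(4) -> b = 5; heap: [0-4 ALLOC][5-8 ALLOC][9-25 FREE]
Op 3: free(b) -> (freed b); heap: [0-4 ALLOC][5-25 FREE]
Op 4: c = malloc(7) -> c = 5; heap: [0-4 ALLOC][5-11 ALLOC][12-25 FREE]
Op 5: d = malloc(1) -> d = 12; heap: [0-4 ALLOC][5-11 ALLOC][12-12 ALLOC][13-25 FREE]
Op 6: e = malloc(5) -> e = 13; heap: [0-4 ALLOC][5-11 ALLOC][12-12 ALLOC][13-17 ALLOC][18-25 FREE]
Op 7: a = realloc(a, 13) -> NULL (a unchanged); heap: [0-4 ALLOC][5-11 ALLOC][12-12 ALLOC][13-17 ALLOC][18-25 FREE]
Op 8: f = malloc(4) -> f = 18; heap: [0-4 ALLOC][5-11 ALLOC][12-12 ALLOC][13-17 ALLOC][18-21 ALLOC][22-25 FREE]
free(f): f = 18 -> block [18-21 ALLOC]; mark free, coalesce with adjacent free neighbors -> [0-4 ALLOC][5-11 ALLOC][12-12 ALLOC][13-17 ALLOC][18-25 FREE]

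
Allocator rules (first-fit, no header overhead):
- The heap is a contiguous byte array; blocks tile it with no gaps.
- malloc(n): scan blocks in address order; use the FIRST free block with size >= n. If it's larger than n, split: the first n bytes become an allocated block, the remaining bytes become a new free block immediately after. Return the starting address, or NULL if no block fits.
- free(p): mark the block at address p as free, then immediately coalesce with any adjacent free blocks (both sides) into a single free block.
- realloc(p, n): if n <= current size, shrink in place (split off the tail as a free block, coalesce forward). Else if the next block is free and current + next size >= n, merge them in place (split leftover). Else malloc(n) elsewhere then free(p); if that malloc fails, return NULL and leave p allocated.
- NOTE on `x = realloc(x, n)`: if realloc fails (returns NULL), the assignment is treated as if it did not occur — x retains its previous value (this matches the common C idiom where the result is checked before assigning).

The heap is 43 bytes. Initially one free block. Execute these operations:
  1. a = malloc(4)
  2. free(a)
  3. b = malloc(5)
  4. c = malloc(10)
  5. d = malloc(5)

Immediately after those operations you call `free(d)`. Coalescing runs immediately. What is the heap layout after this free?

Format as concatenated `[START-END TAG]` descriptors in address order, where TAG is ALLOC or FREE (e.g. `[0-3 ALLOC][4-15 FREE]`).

Answer: [0-4 ALLOC][5-14 ALLOC][15-42 FREE]

Derivation:
Op 1: a = malloc(4) -> a = 0; heap: [0-3 ALLOC][4-42 FREE]
Op 2: free(a) -> (freed a); heap: [0-42 FREE]
Op 3: b = malloc(5) -> b = 0; heap: [0-4 ALLOC][5-42 FREE]
Op 4: c = malloc(10) -> c = 5; heap: [0-4 ALLOC][5-14 ALLOC][15-42 FREE]
Op 5: d = malloc(5) -> d = 15; heap: [0-4 ALLOC][5-14 ALLOC][15-19 ALLOC][20-42 FREE]
free(d): d = 15 -> block [15-19 ALLOC]; mark free, coalesce with adjacent free neighbors -> [0-4 ALLOC][5-14 ALLOC][15-42 FREE]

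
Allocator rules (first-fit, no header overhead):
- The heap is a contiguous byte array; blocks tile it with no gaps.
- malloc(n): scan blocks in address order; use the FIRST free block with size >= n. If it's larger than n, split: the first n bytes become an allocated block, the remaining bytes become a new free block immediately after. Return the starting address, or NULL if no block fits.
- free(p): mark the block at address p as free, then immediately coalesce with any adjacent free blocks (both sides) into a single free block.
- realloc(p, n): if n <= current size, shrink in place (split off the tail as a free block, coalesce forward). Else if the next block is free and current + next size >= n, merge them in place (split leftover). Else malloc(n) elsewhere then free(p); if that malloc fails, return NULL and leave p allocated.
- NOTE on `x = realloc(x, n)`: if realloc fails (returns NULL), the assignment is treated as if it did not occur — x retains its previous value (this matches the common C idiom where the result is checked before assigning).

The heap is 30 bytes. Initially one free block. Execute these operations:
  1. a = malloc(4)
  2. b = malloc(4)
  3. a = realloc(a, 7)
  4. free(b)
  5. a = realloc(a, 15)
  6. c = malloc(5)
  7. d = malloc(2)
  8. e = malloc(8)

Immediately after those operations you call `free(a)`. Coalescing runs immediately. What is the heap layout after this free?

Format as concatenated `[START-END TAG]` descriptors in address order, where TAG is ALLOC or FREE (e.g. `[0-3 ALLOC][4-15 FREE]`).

Answer: [0-4 ALLOC][5-6 ALLOC][7-29 FREE]

Derivation:
Op 1: a = malloc(4) -> a = 0; heap: [0-3 ALLOC][4-29 FREE]
Op 2: b = malloc(4) -> b = 4; heap: [0-3 ALLOC][4-7 ALLOC][8-29 FREE]
Op 3: a = realloc(a, 7) -> a = 8; heap: [0-3 FREE][4-7 ALLOC][8-14 ALLOC][15-29 FREE]
Op 4: free(b) -> (freed b); heap: [0-7 FREE][8-14 ALLOC][15-29 FREE]
Op 5: a = realloc(a, 15) -> a = 8; heap: [0-7 FREE][8-22 ALLOC][23-29 FREE]
Op 6: c = malloc(5) -> c = 0; heap: [0-4 ALLOC][5-7 FREE][8-22 ALLOC][23-29 FREE]
Op 7: d = malloc(2) -> d = 5; heap: [0-4 ALLOC][5-6 ALLOC][7-7 FREE][8-22 ALLOC][23-29 FREE]
Op 8: e = malloc(8) -> e = NULL; heap: [0-4 ALLOC][5-6 ALLOC][7-7 FREE][8-22 ALLOC][23-29 FREE]
free(a): a = 8 -> block [8-22 ALLOC]; mark free, coalesce with adjacent free neighbors -> [0-4 ALLOC][5-6 ALLOC][7-29 FREE]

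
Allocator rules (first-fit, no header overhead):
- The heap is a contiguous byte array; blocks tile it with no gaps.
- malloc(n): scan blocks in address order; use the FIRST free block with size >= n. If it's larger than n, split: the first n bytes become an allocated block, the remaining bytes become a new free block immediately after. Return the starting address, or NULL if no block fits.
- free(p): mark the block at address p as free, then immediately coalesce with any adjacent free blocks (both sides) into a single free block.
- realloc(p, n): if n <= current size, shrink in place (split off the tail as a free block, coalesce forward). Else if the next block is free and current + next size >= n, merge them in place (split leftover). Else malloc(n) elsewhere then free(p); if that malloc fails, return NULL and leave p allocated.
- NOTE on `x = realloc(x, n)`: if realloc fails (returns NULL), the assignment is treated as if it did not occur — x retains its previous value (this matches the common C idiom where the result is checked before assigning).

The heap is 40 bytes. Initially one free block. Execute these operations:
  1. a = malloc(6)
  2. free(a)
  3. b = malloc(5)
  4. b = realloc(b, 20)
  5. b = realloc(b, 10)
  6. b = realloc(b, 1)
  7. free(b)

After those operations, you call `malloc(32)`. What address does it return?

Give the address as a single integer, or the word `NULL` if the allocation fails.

Op 1: a = malloc(6) -> a = 0; heap: [0-5 ALLOC][6-39 FREE]
Op 2: free(a) -> (freed a); heap: [0-39 FREE]
Op 3: b = malloc(5) -> b = 0; heap: [0-4 ALLOC][5-39 FREE]
Op 4: b = realloc(b, 20) -> b = 0; heap: [0-19 ALLOC][20-39 FREE]
Op 5: b = realloc(b, 10) -> b = 0; heap: [0-9 ALLOC][10-39 FREE]
Op 6: b = realloc(b, 1) -> b = 0; heap: [0-0 ALLOC][1-39 FREE]
Op 7: free(b) -> (freed b); heap: [0-39 FREE]
malloc(32): first-fit scan over [0-39 FREE] -> 0

Answer: 0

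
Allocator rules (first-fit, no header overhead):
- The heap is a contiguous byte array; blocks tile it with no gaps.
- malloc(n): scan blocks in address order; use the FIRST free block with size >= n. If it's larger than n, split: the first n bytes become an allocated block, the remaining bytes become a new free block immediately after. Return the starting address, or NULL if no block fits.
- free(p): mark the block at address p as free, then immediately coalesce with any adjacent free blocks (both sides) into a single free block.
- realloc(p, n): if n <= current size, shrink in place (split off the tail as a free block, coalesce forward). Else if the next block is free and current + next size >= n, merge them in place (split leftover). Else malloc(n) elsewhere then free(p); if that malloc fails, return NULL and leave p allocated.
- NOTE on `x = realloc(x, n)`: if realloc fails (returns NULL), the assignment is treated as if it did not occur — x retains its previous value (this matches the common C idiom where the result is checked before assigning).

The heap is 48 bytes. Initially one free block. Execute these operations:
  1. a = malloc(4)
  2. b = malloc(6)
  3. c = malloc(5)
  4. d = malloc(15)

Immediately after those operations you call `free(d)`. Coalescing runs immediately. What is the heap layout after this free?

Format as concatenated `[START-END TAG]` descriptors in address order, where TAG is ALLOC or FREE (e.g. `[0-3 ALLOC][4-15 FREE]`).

Op 1: a = malloc(4) -> a = 0; heap: [0-3 ALLOC][4-47 FREE]
Op 2: b = malloc(6) -> b = 4; heap: [0-3 ALLOC][4-9 ALLOC][10-47 FREE]
Op 3: c = malloc(5) -> c = 10; heap: [0-3 ALLOC][4-9 ALLOC][10-14 ALLOC][15-47 FREE]
Op 4: d = malloc(15) -> d = 15; heap: [0-3 ALLOC][4-9 ALLOC][10-14 ALLOC][15-29 ALLOC][30-47 FREE]
free(d): d = 15 -> block [15-29 ALLOC]; mark free, coalesce with adjacent free neighbors -> [0-3 ALLOC][4-9 ALLOC][10-14 ALLOC][15-47 FREE]

Answer: [0-3 ALLOC][4-9 ALLOC][10-14 ALLOC][15-47 FREE]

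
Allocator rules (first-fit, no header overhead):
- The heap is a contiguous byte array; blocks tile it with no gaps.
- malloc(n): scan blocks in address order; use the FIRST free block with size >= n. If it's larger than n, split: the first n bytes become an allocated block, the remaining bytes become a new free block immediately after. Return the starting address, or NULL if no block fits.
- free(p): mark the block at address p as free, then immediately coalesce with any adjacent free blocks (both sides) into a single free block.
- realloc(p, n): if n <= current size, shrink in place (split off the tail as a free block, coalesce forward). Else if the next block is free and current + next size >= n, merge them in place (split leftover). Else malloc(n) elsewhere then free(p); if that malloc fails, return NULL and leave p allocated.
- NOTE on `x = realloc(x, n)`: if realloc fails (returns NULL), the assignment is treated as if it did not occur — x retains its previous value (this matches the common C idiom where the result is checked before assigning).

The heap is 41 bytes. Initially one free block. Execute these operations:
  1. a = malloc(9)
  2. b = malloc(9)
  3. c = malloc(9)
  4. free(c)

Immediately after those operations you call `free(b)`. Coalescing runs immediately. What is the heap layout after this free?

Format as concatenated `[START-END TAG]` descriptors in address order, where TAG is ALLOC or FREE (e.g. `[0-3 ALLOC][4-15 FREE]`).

Answer: [0-8 ALLOC][9-40 FREE]

Derivation:
Op 1: a = malloc(9) -> a = 0; heap: [0-8 ALLOC][9-40 FREE]
Op 2: b = malloc(9) -> b = 9; heap: [0-8 ALLOC][9-17 ALLOC][18-40 FREE]
Op 3: c = malloc(9) -> c = 18; heap: [0-8 ALLOC][9-17 ALLOC][18-26 ALLOC][27-40 FREE]
Op 4: free(c) -> (freed c); heap: [0-8 ALLOC][9-17 ALLOC][18-40 FREE]
free(b): b = 9 -> block [9-17 ALLOC]; mark free, coalesce with adjacent free neighbors -> [0-8 ALLOC][9-40 FREE]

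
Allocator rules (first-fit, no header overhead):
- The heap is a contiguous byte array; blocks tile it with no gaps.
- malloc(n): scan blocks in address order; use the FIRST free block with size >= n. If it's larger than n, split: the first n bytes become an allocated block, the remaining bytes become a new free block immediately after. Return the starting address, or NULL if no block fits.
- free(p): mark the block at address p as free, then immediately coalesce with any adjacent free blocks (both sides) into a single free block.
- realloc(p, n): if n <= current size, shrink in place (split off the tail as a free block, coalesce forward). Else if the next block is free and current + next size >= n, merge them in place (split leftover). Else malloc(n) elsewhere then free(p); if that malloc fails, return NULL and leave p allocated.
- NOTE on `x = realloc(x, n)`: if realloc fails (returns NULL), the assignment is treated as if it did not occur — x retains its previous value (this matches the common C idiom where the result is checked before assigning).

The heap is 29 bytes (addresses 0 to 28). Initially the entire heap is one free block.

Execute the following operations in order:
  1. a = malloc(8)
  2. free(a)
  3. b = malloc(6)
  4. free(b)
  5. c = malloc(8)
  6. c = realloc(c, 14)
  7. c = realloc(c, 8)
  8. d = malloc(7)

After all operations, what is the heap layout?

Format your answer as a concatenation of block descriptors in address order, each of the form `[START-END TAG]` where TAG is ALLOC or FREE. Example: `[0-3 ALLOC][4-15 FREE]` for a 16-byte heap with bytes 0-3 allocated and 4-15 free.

Answer: [0-7 ALLOC][8-14 ALLOC][15-28 FREE]

Derivation:
Op 1: a = malloc(8) -> a = 0; heap: [0-7 ALLOC][8-28 FREE]
Op 2: free(a) -> (freed a); heap: [0-28 FREE]
Op 3: b = malloc(6) -> b = 0; heap: [0-5 ALLOC][6-28 FREE]
Op 4: free(b) -> (freed b); heap: [0-28 FREE]
Op 5: c = malloc(8) -> c = 0; heap: [0-7 ALLOC][8-28 FREE]
Op 6: c = realloc(c, 14) -> c = 0; heap: [0-13 ALLOC][14-28 FREE]
Op 7: c = realloc(c, 8) -> c = 0; heap: [0-7 ALLOC][8-28 FREE]
Op 8: d = malloc(7) -> d = 8; heap: [0-7 ALLOC][8-14 ALLOC][15-28 FREE]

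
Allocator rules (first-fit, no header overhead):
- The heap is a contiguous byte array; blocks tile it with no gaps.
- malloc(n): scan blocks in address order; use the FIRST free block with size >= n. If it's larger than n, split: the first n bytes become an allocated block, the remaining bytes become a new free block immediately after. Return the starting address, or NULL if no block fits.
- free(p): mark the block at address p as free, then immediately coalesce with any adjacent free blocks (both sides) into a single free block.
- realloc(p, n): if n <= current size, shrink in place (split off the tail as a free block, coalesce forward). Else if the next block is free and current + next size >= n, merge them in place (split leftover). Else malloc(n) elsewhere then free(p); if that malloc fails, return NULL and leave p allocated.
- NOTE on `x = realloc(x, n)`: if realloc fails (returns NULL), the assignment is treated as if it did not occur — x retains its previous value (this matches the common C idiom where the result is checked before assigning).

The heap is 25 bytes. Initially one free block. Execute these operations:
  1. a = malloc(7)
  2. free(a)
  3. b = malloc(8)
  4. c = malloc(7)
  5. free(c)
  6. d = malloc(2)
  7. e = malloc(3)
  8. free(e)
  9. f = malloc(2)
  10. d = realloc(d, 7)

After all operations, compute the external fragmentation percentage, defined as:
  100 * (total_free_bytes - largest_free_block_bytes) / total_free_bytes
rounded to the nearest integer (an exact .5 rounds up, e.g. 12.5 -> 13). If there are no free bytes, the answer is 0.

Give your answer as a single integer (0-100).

Answer: 25

Derivation:
Op 1: a = malloc(7) -> a = 0; heap: [0-6 ALLOC][7-24 FREE]
Op 2: free(a) -> (freed a); heap: [0-24 FREE]
Op 3: b = malloc(8) -> b = 0; heap: [0-7 ALLOC][8-24 FREE]
Op 4: c = malloc(7) -> c = 8; heap: [0-7 ALLOC][8-14 ALLOC][15-24 FREE]
Op 5: free(c) -> (freed c); heap: [0-7 ALLOC][8-24 FREE]
Op 6: d = malloc(2) -> d = 8; heap: [0-7 ALLOC][8-9 ALLOC][10-24 FREE]
Op 7: e = malloc(3) -> e = 10; heap: [0-7 ALLOC][8-9 ALLOC][10-12 ALLOC][13-24 FREE]
Op 8: free(e) -> (freed e); heap: [0-7 ALLOC][8-9 ALLOC][10-24 FREE]
Op 9: f = malloc(2) -> f = 10; heap: [0-7 ALLOC][8-9 ALLOC][10-11 ALLOC][12-24 FREE]
Op 10: d = realloc(d, 7) -> d = 12; heap: [0-7 ALLOC][8-9 FREE][10-11 ALLOC][12-18 ALLOC][19-24 FREE]
Free blocks: [2 6] total_free=8 largest=6 -> 100*(8-6)/8 = 200/8 = 25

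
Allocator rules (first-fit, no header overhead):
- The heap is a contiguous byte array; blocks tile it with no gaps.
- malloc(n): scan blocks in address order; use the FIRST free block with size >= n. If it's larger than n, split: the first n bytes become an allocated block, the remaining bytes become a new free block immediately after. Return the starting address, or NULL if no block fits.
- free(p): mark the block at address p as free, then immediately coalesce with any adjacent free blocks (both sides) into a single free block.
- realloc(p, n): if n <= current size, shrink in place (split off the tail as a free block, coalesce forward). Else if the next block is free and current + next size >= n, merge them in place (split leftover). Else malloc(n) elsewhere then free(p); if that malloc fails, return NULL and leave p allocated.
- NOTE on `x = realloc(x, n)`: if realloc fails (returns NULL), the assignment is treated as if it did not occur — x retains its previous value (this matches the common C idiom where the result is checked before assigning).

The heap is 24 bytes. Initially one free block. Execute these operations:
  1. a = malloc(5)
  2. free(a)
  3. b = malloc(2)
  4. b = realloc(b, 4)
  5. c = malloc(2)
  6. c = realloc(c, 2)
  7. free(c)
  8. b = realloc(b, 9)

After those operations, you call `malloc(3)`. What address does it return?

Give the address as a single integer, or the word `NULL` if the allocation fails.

Op 1: a = malloc(5) -> a = 0; heap: [0-4 ALLOC][5-23 FREE]
Op 2: free(a) -> (freed a); heap: [0-23 FREE]
Op 3: b = malloc(2) -> b = 0; heap: [0-1 ALLOC][2-23 FREE]
Op 4: b = realloc(b, 4) -> b = 0; heap: [0-3 ALLOC][4-23 FREE]
Op 5: c = malloc(2) -> c = 4; heap: [0-3 ALLOC][4-5 ALLOC][6-23 FREE]
Op 6: c = realloc(c, 2) -> c = 4; heap: [0-3 ALLOC][4-5 ALLOC][6-23 FREE]
Op 7: free(c) -> (freed c); heap: [0-3 ALLOC][4-23 FREE]
Op 8: b = realloc(b, 9) -> b = 0; heap: [0-8 ALLOC][9-23 FREE]
malloc(3): first-fit scan over [0-8 ALLOC][9-23 FREE] -> 9

Answer: 9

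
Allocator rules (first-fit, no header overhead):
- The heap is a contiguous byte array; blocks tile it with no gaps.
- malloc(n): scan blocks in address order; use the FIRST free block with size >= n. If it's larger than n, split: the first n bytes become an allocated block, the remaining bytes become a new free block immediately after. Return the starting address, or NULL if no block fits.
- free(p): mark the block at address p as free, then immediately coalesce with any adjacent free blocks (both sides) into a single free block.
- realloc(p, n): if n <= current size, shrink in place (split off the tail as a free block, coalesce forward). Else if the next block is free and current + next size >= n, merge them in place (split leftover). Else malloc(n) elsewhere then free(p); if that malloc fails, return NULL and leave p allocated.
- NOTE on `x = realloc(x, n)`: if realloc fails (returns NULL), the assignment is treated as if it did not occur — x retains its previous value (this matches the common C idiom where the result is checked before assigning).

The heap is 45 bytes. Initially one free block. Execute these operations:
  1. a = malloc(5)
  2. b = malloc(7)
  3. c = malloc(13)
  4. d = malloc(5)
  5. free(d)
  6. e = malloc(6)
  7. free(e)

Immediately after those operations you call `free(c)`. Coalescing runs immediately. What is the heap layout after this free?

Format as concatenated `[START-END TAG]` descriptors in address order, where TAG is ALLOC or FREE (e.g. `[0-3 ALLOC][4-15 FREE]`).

Op 1: a = malloc(5) -> a = 0; heap: [0-4 ALLOC][5-44 FREE]
Op 2: b = malloc(7) -> b = 5; heap: [0-4 ALLOC][5-11 ALLOC][12-44 FREE]
Op 3: c = malloc(13) -> c = 12; heap: [0-4 ALLOC][5-11 ALLOC][12-24 ALLOC][25-44 FREE]
Op 4: d = malloc(5) -> d = 25; heap: [0-4 ALLOC][5-11 ALLOC][12-24 ALLOC][25-29 ALLOC][30-44 FREE]
Op 5: free(d) -> (freed d); heap: [0-4 ALLOC][5-11 ALLOC][12-24 ALLOC][25-44 FREE]
Op 6: e = malloc(6) -> e = 25; heap: [0-4 ALLOC][5-11 ALLOC][12-24 ALLOC][25-30 ALLOC][31-44 FREE]
Op 7: free(e) -> (freed e); heap: [0-4 ALLOC][5-11 ALLOC][12-24 ALLOC][25-44 FREE]
free(c): c = 12 -> block [12-24 ALLOC]; mark free, coalesce with adjacent free neighbors -> [0-4 ALLOC][5-11 ALLOC][12-44 FREE]

Answer: [0-4 ALLOC][5-11 ALLOC][12-44 FREE]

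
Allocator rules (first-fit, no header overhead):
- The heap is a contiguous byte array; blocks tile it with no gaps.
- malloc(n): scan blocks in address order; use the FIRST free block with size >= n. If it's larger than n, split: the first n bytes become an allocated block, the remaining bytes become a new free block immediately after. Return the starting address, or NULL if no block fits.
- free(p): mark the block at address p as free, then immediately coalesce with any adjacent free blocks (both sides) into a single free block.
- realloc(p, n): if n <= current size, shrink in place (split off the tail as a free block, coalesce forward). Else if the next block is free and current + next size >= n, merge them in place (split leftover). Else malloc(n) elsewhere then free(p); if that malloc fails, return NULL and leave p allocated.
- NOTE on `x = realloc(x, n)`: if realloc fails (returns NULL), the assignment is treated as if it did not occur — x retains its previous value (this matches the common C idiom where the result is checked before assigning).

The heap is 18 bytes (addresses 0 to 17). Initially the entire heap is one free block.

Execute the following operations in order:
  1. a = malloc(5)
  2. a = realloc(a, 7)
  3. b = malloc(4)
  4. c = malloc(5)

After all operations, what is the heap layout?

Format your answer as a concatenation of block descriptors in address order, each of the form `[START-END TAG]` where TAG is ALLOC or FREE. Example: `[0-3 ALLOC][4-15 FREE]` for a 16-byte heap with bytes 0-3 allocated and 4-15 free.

Answer: [0-6 ALLOC][7-10 ALLOC][11-15 ALLOC][16-17 FREE]

Derivation:
Op 1: a = malloc(5) -> a = 0; heap: [0-4 ALLOC][5-17 FREE]
Op 2: a = realloc(a, 7) -> a = 0; heap: [0-6 ALLOC][7-17 FREE]
Op 3: b = malloc(4) -> b = 7; heap: [0-6 ALLOC][7-10 ALLOC][11-17 FREE]
Op 4: c = malloc(5) -> c = 11; heap: [0-6 ALLOC][7-10 ALLOC][11-15 ALLOC][16-17 FREE]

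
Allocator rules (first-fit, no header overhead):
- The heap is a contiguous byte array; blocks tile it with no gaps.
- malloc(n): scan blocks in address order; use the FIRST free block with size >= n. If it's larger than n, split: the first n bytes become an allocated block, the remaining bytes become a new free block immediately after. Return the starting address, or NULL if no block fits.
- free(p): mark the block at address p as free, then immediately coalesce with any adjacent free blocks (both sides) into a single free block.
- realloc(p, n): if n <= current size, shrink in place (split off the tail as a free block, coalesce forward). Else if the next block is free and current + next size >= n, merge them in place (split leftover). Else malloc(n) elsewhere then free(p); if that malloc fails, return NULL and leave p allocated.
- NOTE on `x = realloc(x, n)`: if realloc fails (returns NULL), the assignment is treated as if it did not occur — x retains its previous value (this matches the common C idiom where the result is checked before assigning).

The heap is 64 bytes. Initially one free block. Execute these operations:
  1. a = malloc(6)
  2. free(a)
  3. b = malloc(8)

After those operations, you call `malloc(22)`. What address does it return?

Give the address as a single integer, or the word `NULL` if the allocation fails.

Op 1: a = malloc(6) -> a = 0; heap: [0-5 ALLOC][6-63 FREE]
Op 2: free(a) -> (freed a); heap: [0-63 FREE]
Op 3: b = malloc(8) -> b = 0; heap: [0-7 ALLOC][8-63 FREE]
malloc(22): first-fit scan over [0-7 ALLOC][8-63 FREE] -> 8

Answer: 8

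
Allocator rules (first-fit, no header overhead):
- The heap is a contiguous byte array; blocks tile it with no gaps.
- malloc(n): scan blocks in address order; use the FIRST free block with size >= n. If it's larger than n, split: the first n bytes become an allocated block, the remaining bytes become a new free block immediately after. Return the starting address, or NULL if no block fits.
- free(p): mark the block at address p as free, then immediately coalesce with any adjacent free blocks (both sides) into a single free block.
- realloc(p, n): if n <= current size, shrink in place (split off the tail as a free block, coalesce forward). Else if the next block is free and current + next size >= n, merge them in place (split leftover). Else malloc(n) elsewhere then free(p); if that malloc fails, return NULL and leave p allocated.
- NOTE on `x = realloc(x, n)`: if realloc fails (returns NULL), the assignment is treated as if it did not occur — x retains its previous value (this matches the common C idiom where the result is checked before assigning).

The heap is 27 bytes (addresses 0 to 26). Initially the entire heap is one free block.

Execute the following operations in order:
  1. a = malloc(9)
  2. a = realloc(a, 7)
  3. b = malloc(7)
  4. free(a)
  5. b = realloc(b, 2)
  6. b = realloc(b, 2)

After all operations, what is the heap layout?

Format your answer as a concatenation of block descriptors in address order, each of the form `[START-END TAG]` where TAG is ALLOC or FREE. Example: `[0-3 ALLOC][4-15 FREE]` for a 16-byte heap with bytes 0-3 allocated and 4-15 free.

Answer: [0-6 FREE][7-8 ALLOC][9-26 FREE]

Derivation:
Op 1: a = malloc(9) -> a = 0; heap: [0-8 ALLOC][9-26 FREE]
Op 2: a = realloc(a, 7) -> a = 0; heap: [0-6 ALLOC][7-26 FREE]
Op 3: b = malloc(7) -> b = 7; heap: [0-6 ALLOC][7-13 ALLOC][14-26 FREE]
Op 4: free(a) -> (freed a); heap: [0-6 FREE][7-13 ALLOC][14-26 FREE]
Op 5: b = realloc(b, 2) -> b = 7; heap: [0-6 FREE][7-8 ALLOC][9-26 FREE]
Op 6: b = realloc(b, 2) -> b = 7; heap: [0-6 FREE][7-8 ALLOC][9-26 FREE]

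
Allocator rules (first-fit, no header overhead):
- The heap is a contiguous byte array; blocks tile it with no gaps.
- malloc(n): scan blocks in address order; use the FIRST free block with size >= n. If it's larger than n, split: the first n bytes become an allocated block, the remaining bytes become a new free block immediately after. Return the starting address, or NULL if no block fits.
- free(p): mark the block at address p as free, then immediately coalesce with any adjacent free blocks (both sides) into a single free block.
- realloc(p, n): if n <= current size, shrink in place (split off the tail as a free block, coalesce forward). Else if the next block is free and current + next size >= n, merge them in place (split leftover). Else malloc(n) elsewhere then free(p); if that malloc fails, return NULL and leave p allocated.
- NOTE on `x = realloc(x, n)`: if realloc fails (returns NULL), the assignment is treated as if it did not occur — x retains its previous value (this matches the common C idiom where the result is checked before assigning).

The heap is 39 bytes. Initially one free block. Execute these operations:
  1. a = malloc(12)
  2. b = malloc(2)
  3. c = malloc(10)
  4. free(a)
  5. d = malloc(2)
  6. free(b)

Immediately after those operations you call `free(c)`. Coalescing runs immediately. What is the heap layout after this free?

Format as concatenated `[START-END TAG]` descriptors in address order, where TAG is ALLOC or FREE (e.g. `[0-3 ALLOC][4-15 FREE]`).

Op 1: a = malloc(12) -> a = 0; heap: [0-11 ALLOC][12-38 FREE]
Op 2: b = malloc(2) -> b = 12; heap: [0-11 ALLOC][12-13 ALLOC][14-38 FREE]
Op 3: c = malloc(10) -> c = 14; heap: [0-11 ALLOC][12-13 ALLOC][14-23 ALLOC][24-38 FREE]
Op 4: free(a) -> (freed a); heap: [0-11 FREE][12-13 ALLOC][14-23 ALLOC][24-38 FREE]
Op 5: d = malloc(2) -> d = 0; heap: [0-1 ALLOC][2-11 FREE][12-13 ALLOC][14-23 ALLOC][24-38 FREE]
Op 6: free(b) -> (freed b); heap: [0-1 ALLOC][2-13 FREE][14-23 ALLOC][24-38 FREE]
free(c): c = 14 -> block [14-23 ALLOC]; mark free, coalesce with adjacent free neighbors -> [0-1 ALLOC][2-38 FREE]

Answer: [0-1 ALLOC][2-38 FREE]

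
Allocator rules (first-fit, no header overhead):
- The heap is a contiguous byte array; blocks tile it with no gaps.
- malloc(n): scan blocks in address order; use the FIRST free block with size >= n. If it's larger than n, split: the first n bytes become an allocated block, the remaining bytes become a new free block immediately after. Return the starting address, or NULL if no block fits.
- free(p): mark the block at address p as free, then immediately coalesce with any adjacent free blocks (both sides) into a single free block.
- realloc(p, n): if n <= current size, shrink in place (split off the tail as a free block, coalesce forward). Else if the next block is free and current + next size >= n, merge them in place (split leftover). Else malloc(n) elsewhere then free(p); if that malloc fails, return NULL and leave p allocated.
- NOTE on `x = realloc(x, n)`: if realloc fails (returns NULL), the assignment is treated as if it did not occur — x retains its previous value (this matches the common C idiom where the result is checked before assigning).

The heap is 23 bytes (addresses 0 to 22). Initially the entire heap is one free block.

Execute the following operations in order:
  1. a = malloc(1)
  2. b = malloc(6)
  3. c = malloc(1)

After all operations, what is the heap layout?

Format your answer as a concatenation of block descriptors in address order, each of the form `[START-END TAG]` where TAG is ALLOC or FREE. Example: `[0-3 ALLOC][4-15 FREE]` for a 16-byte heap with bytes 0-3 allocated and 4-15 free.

Op 1: a = malloc(1) -> a = 0; heap: [0-0 ALLOC][1-22 FREE]
Op 2: b = malloc(6) -> b = 1; heap: [0-0 ALLOC][1-6 ALLOC][7-22 FREE]
Op 3: c = malloc(1) -> c = 7; heap: [0-0 ALLOC][1-6 ALLOC][7-7 ALLOC][8-22 FREE]

Answer: [0-0 ALLOC][1-6 ALLOC][7-7 ALLOC][8-22 FREE]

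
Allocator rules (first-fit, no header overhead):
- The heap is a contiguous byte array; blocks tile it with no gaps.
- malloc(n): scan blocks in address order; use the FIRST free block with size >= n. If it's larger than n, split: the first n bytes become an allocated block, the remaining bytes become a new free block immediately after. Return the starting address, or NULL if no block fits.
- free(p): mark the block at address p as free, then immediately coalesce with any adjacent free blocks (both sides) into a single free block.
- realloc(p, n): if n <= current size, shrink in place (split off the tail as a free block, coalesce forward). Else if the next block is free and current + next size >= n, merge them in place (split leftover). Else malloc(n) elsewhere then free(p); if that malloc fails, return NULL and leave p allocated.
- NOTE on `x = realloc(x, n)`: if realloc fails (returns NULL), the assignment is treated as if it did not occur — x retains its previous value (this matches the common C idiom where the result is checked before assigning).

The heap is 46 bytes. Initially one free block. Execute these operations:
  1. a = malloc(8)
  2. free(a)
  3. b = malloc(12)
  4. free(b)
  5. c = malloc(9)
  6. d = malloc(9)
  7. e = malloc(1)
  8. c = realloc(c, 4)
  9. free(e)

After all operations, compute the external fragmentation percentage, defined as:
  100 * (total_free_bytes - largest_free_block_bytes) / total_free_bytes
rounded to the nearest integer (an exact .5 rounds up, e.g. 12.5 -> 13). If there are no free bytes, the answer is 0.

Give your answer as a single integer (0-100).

Op 1: a = malloc(8) -> a = 0; heap: [0-7 ALLOC][8-45 FREE]
Op 2: free(a) -> (freed a); heap: [0-45 FREE]
Op 3: b = malloc(12) -> b = 0; heap: [0-11 ALLOC][12-45 FREE]
Op 4: free(b) -> (freed b); heap: [0-45 FREE]
Op 5: c = malloc(9) -> c = 0; heap: [0-8 ALLOC][9-45 FREE]
Op 6: d = malloc(9) -> d = 9; heap: [0-8 ALLOC][9-17 ALLOC][18-45 FREE]
Op 7: e = malloc(1) -> e = 18; heap: [0-8 ALLOC][9-17 ALLOC][18-18 ALLOC][19-45 FREE]
Op 8: c = realloc(c, 4) -> c = 0; heap: [0-3 ALLOC][4-8 FREE][9-17 ALLOC][18-18 ALLOC][19-45 FREE]
Op 9: free(e) -> (freed e); heap: [0-3 ALLOC][4-8 FREE][9-17 ALLOC][18-45 FREE]
Free blocks: [5 28] total_free=33 largest=28 -> 100*(33-28)/33 = 500/33 ≈ 15.152 -> rounds to 15

Answer: 15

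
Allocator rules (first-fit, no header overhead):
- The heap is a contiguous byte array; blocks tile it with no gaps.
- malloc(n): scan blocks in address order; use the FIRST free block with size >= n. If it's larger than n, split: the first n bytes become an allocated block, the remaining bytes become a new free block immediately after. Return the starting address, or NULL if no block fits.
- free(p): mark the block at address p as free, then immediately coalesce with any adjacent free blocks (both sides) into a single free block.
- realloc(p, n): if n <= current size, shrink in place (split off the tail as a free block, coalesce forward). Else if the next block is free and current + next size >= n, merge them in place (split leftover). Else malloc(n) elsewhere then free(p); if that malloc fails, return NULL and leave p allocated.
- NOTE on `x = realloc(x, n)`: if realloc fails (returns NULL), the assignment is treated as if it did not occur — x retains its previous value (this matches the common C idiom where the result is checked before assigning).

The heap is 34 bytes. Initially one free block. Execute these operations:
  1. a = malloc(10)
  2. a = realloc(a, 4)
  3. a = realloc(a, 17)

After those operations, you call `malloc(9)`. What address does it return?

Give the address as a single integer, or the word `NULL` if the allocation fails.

Answer: 17

Derivation:
Op 1: a = malloc(10) -> a = 0; heap: [0-9 ALLOC][10-33 FREE]
Op 2: a = realloc(a, 4) -> a = 0; heap: [0-3 ALLOC][4-33 FREE]
Op 3: a = realloc(a, 17) -> a = 0; heap: [0-16 ALLOC][17-33 FREE]
malloc(9): first-fit scan over [0-16 ALLOC][17-33 FREE] -> 17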